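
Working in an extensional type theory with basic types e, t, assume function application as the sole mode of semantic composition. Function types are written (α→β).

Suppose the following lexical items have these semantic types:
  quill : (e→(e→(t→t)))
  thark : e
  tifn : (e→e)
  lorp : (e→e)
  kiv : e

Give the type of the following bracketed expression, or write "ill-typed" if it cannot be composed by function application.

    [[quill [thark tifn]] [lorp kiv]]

(t→t)

[thark tifn]: (e→e) applied to e yields e.
[quill [thark tifn]]: (e→(e→(t→t))) applied to e yields (e→(t→t)).
[lorp kiv]: (e→e) applied to e yields e.
[[quill [thark tifn]] [lorp kiv]]: (e→(t→t)) applied to e yields (t→t).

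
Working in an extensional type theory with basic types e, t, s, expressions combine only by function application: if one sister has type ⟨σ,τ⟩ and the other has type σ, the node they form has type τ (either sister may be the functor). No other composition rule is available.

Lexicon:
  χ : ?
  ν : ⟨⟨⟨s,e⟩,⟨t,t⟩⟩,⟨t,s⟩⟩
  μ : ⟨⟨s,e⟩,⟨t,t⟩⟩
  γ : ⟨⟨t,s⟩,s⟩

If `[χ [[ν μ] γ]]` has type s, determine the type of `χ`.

At [χ [[ν μ] γ]] (required: s): [[ν μ] γ] is s, which is not a function with range s; hence χ is the functor — type ⟨s,s⟩.

⟨s,s⟩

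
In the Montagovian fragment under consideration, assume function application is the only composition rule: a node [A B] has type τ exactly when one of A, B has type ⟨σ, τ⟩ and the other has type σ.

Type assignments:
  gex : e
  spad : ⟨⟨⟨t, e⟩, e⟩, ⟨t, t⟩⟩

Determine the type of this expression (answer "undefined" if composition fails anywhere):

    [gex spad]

undefined

[gex spad]: e with ⟨⟨⟨t, e⟩, e⟩, ⟨t, t⟩⟩ — neither is a function whose domain matches the other; composition fails here.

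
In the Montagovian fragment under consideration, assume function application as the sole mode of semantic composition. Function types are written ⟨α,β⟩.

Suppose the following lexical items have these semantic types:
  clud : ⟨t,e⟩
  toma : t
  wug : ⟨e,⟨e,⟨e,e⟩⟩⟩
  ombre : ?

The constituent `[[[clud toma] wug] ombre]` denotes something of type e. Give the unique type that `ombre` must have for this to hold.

For [[[clud toma] wug] ombre] to have type e with [[clud toma] wug] of type ⟨e,⟨e,e⟩⟩, ombre must be the function: ombre : ⟨⟨e,⟨e,e⟩⟩,e⟩.

⟨⟨e,⟨e,e⟩⟩,e⟩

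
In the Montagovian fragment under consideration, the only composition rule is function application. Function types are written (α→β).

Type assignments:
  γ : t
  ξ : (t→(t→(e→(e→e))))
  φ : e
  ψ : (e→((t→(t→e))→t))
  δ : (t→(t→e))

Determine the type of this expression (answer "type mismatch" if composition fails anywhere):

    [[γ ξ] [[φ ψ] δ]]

(e→(e→e))

[γ ξ]: functor ξ : (t→(t→(e→(e→e)))), argument γ : t; result (t→(e→(e→e))).
[φ ψ]: functor ψ : (e→((t→(t→e))→t)), argument φ : e; result ((t→(t→e))→t).
[[φ ψ] δ]: functor [φ ψ] : ((t→(t→e))→t), argument δ : (t→(t→e)); result t.
[[γ ξ] [[φ ψ] δ]]: functor [γ ξ] : (t→(e→(e→e))), argument [[φ ψ] δ] : t; result (e→(e→e)).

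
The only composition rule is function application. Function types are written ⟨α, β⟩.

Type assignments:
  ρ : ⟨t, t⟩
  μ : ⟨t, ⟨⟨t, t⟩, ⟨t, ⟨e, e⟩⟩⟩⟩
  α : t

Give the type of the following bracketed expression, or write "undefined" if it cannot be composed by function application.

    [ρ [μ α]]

[μ α] — μ of type ⟨t, ⟨⟨t, t⟩, ⟨t, ⟨e, e⟩⟩⟩⟩ combines with α of type t: type ⟨⟨t, t⟩, ⟨t, ⟨e, e⟩⟩⟩.
[ρ [μ α]] — [μ α] of type ⟨⟨t, t⟩, ⟨t, ⟨e, e⟩⟩⟩ combines with ρ of type ⟨t, t⟩: type ⟨t, ⟨e, e⟩⟩.

⟨t, ⟨e, e⟩⟩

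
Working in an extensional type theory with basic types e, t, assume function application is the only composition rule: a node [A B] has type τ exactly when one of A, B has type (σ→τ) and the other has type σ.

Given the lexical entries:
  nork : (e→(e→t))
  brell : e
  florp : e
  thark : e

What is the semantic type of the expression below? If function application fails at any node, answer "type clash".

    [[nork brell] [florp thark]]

type clash

At [nork brell], nork : (e→(e→t)) takes brell : e, giving (e→t).
[florp thark]: e with e — neither is a function whose domain matches the other; composition fails here.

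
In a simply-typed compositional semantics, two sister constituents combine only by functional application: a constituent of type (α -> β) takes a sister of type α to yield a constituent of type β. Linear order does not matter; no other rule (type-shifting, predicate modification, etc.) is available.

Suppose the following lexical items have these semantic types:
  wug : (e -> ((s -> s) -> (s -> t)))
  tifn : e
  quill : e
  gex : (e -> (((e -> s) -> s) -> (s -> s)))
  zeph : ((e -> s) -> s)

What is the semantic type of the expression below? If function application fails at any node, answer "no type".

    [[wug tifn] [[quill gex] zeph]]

[wug tifn]: (e -> ((s -> s) -> (s -> t))) applied to e yields ((s -> s) -> (s -> t)).
[quill gex]: (e -> (((e -> s) -> s) -> (s -> s))) applied to e yields (((e -> s) -> s) -> (s -> s)).
[[quill gex] zeph]: (((e -> s) -> s) -> (s -> s)) applied to ((e -> s) -> s) yields (s -> s).
[[wug tifn] [[quill gex] zeph]]: ((s -> s) -> (s -> t)) applied to (s -> s) yields (s -> t).

(s -> t)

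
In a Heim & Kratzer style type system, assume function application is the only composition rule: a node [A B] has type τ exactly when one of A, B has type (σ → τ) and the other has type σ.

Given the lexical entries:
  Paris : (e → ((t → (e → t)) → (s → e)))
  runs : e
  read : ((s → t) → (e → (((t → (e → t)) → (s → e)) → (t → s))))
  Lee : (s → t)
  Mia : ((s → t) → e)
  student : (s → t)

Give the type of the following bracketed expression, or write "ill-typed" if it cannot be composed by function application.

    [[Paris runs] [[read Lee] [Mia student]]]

[Paris runs]: functor Paris : (e → ((t → (e → t)) → (s → e))), argument runs : e; result ((t → (e → t)) → (s → e)).
[read Lee]: functor read : ((s → t) → (e → (((t → (e → t)) → (s → e)) → (t → s)))), argument Lee : (s → t); result (e → (((t → (e → t)) → (s → e)) → (t → s))).
[Mia student]: functor Mia : ((s → t) → e), argument student : (s → t); result e.
[[read Lee] [Mia student]]: functor [read Lee] : (e → (((t → (e → t)) → (s → e)) → (t → s))), argument [Mia student] : e; result (((t → (e → t)) → (s → e)) → (t → s)).
[[Paris runs] [[read Lee] [Mia student]]]: functor [[read Lee] [Mia student]] : (((t → (e → t)) → (s → e)) → (t → s)), argument [Paris runs] : ((t → (e → t)) → (s → e)); result (t → s).

(t → s)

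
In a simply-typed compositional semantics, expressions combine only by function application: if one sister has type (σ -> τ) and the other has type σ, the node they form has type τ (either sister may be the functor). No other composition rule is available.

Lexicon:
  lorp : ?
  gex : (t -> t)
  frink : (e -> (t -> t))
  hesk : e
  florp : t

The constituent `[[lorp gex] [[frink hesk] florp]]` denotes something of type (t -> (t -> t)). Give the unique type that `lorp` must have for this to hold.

For [[lorp gex] [[frink hesk] florp]] to have type (t -> (t -> t)) with [[frink hesk] florp] of type t, [lorp gex] must be the function: [lorp gex] : (t -> (t -> (t -> t))).
For [lorp gex] to have type (t -> (t -> (t -> t))) with gex of type (t -> t), lorp must be the function: lorp : ((t -> t) -> (t -> (t -> (t -> t)))).

((t -> t) -> (t -> (t -> (t -> t))))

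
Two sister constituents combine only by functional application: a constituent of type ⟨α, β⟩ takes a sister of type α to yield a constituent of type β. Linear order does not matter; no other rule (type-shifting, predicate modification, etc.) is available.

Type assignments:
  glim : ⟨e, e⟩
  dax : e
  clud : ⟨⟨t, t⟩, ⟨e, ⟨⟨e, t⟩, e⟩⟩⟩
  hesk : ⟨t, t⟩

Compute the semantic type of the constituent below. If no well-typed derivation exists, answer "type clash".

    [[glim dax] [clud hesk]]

⟨⟨e, t⟩, e⟩

[glim dax]: ⟨e, e⟩ applied to e yields e.
[clud hesk]: ⟨⟨t, t⟩, ⟨e, ⟨⟨e, t⟩, e⟩⟩⟩ applied to ⟨t, t⟩ yields ⟨e, ⟨⟨e, t⟩, e⟩⟩.
[[glim dax] [clud hesk]]: ⟨e, ⟨⟨e, t⟩, e⟩⟩ applied to e yields ⟨⟨e, t⟩, e⟩.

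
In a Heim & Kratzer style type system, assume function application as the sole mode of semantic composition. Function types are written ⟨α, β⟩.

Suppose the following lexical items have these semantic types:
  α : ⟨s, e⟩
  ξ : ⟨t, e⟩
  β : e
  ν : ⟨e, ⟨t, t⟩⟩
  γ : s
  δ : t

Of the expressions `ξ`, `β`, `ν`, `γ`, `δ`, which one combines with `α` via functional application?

γ

ξ : ⟨t, e⟩ — α needs s; ξ needs t; neither fits.
β : e — α needs s; β needs nothing (atomic); neither fits.
ν : ⟨e, ⟨t, t⟩⟩ — α needs s; ν needs e; neither fits.
γ — combines: α : ⟨s, e⟩ takes γ : s as argument, giving e.
δ : t — α needs s; δ needs nothing (atomic); neither fits.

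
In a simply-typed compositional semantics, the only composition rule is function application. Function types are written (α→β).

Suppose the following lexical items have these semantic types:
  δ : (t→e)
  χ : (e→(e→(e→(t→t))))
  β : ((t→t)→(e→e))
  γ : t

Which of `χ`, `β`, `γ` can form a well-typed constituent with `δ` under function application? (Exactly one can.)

χ : (e→(e→(e→(t→t)))) — no; δ wants t, and χ wants e.
β : ((t→t)→(e→e)) — no; δ wants t, and β wants (t→t).
γ — combines: δ : (t→e) takes γ : t as argument, giving e.

γ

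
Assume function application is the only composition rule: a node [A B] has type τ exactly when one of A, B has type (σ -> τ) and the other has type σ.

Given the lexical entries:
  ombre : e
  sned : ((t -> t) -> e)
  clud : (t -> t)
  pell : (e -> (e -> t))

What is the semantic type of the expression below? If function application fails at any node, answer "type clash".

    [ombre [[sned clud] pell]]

t

At [sned clud], sned : ((t -> t) -> e) takes clud : (t -> t), giving e.
At [[sned clud] pell], pell : (e -> (e -> t)) takes [sned clud] : e, giving (e -> t).
At [ombre [[sned clud] pell]], [[sned clud] pell] : (e -> t) takes ombre : e, giving t.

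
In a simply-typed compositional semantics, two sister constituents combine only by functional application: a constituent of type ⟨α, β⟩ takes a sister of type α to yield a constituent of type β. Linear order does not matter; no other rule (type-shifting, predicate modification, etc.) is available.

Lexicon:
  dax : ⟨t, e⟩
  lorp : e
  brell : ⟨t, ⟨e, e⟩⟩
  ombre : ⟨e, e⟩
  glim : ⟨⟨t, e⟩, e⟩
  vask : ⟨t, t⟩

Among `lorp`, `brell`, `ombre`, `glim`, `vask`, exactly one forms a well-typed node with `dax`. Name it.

lorp : e — neither side's domain matches the other.
brell : ⟨t, ⟨e, e⟩⟩ — neither side's domain matches the other.
ombre : ⟨e, e⟩ — neither side's domain matches the other.
glim — combines: glim : ⟨⟨t, e⟩, e⟩ takes dax : ⟨t, e⟩ as argument, giving e.
vask : ⟨t, t⟩ — neither side's domain matches the other.

glim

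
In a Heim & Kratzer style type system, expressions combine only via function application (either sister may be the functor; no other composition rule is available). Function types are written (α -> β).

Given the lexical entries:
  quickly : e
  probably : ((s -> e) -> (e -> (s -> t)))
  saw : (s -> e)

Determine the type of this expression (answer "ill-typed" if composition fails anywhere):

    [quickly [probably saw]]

(s -> t)

[probably saw]: ((s -> e) -> (e -> (s -> t))) applied to (s -> e) yields (e -> (s -> t)).
[quickly [probably saw]]: (e -> (s -> t)) applied to e yields (s -> t).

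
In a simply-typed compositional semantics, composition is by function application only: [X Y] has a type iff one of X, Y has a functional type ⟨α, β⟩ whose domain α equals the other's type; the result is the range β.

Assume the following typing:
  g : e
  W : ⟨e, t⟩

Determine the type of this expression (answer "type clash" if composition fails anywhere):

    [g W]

[g W]: functor W : ⟨e, t⟩, argument g : e; result t.

t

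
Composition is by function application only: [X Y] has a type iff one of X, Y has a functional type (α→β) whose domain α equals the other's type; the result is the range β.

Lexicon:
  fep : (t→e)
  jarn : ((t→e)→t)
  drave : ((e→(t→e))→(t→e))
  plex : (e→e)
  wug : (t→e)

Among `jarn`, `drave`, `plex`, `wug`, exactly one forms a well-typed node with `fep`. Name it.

jarn

jarn — combines: jarn : ((t→e)→t) takes fep : (t→e) as argument, giving t.
drave : ((e→(t→e))→(t→e)) — does not combine with fep.
plex : (e→e) — does not combine with fep.
wug : (t→e) — does not combine with fep.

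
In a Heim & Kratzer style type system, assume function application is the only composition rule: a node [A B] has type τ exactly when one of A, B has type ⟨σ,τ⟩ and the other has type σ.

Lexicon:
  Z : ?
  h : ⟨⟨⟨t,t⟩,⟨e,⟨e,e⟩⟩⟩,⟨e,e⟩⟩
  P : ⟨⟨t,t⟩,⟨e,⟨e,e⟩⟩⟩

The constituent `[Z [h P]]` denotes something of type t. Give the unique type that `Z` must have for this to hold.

⟨⟨e,e⟩,t⟩

For [Z [h P]] to have type t with [h P] of type ⟨e,e⟩, Z must be the function: Z : ⟨⟨e,e⟩,t⟩.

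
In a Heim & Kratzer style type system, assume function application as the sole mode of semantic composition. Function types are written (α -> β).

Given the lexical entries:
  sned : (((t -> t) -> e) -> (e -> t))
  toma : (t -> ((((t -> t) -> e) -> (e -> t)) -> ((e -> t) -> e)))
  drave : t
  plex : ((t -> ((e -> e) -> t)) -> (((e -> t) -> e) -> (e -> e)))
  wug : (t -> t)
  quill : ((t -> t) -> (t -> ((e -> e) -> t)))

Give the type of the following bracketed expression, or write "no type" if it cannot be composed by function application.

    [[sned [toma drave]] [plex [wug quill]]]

(e -> e)

[toma drave]: toma is (t -> ((((t -> t) -> e) -> (e -> t)) -> ((e -> t) -> e))), drave is t; result ((((t -> t) -> e) -> (e -> t)) -> ((e -> t) -> e)).
[sned [toma drave]]: [toma drave] is ((((t -> t) -> e) -> (e -> t)) -> ((e -> t) -> e)), sned is (((t -> t) -> e) -> (e -> t)); result ((e -> t) -> e).
[wug quill]: quill is ((t -> t) -> (t -> ((e -> e) -> t))), wug is (t -> t); result (t -> ((e -> e) -> t)).
[plex [wug quill]]: plex is ((t -> ((e -> e) -> t)) -> (((e -> t) -> e) -> (e -> e))), [wug quill] is (t -> ((e -> e) -> t)); result (((e -> t) -> e) -> (e -> e)).
[[sned [toma drave]] [plex [wug quill]]]: [plex [wug quill]] is (((e -> t) -> e) -> (e -> e)), [sned [toma drave]] is ((e -> t) -> e); result (e -> e).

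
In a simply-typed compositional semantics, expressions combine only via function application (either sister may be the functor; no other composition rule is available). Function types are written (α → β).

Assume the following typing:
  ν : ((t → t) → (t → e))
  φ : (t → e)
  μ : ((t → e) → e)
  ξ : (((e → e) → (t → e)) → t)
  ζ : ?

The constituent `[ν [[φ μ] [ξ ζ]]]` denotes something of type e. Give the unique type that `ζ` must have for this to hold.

((((e → e) → (t → e)) → t) → (e → (((t → t) → (t → e)) → e)))

[ν [[φ μ] [ξ ζ]]] is required to be e. ν : ((t → t) → (t → e)) cannot yield e as functor, so [[φ μ] [ξ ζ]] : (((t → t) → (t → e)) → e).
[[φ μ] [ξ ζ]] is required to be (((t → t) → (t → e)) → e). [φ μ] : e cannot yield (((t → t) → (t → e)) → e) as functor, so [ξ ζ] : (e → (((t → t) → (t → e)) → e)).
[ξ ζ] is required to be (e → (((t → t) → (t → e)) → e)). ξ : (((e → e) → (t → e)) → t) cannot yield (e → (((t → t) → (t → e)) → e)) as functor, so ζ : ((((e → e) → (t → e)) → t) → (e → (((t → t) → (t → e)) → e))).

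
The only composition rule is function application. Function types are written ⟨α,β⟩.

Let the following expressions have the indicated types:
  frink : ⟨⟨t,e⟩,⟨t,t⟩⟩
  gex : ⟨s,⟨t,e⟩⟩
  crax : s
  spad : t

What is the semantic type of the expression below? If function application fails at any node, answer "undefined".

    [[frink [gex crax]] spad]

[gex crax] — gex of type ⟨s,⟨t,e⟩⟩ combines with crax of type s: type ⟨t,e⟩.
[frink [gex crax]] — frink of type ⟨⟨t,e⟩,⟨t,t⟩⟩ combines with [gex crax] of type ⟨t,e⟩: type ⟨t,t⟩.
[[frink [gex crax]] spad] — [frink [gex crax]] of type ⟨t,t⟩ combines with spad of type t: type t.

t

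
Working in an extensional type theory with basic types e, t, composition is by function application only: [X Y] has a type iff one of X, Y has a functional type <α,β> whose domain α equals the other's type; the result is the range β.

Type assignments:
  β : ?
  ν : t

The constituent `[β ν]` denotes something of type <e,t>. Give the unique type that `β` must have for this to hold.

<t,<e,t>>

At [β ν] (required: <e,t>): ν is t, which is not a function with range <e,t>; hence β is the functor — type <t,<e,t>>.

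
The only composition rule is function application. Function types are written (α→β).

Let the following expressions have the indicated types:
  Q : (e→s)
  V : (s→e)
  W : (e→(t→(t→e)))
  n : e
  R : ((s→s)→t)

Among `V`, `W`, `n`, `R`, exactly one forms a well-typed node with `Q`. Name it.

V : (s→e) — does not combine with Q.
W : (e→(t→(t→e))) — does not combine with Q.
n — combines: Q : (e→s) takes n : e as argument, giving s.
R : ((s→s)→t) — does not combine with Q.

n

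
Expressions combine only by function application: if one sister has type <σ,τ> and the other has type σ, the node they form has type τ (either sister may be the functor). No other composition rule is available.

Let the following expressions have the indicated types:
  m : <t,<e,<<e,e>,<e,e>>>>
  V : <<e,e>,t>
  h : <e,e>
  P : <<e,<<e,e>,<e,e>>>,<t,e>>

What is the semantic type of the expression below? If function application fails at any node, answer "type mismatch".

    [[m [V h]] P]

At [V h], V : <<e,e>,t> takes h : <e,e>, giving t.
At [m [V h]], m : <t,<e,<<e,e>,<e,e>>>> takes [V h] : t, giving <e,<<e,e>,<e,e>>>.
At [[m [V h]] P], P : <<e,<<e,e>,<e,e>>>,<t,e>> takes [m [V h]] : <e,<<e,e>,<e,e>>>, giving <t,e>.

<t,e>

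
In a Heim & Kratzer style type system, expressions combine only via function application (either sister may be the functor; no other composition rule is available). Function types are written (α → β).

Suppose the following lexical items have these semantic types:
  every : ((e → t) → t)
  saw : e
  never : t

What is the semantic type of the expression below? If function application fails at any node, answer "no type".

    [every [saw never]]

[saw never]: e with t — neither is a function whose domain matches the other; composition fails here.

no type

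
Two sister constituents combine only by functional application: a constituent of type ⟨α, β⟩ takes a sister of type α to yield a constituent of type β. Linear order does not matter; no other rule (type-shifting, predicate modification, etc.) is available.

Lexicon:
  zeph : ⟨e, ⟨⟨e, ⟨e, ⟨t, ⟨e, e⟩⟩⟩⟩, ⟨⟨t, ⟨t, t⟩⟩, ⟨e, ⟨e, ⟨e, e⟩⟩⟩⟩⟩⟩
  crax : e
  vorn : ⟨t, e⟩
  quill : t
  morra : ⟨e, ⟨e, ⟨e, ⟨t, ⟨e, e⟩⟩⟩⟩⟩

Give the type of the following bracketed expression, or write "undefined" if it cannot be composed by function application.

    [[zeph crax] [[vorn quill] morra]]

[zeph crax]: zeph is ⟨e, ⟨⟨e, ⟨e, ⟨t, ⟨e, e⟩⟩⟩⟩, ⟨⟨t, ⟨t, t⟩⟩, ⟨e, ⟨e, ⟨e, e⟩⟩⟩⟩⟩⟩, crax is e; result ⟨⟨e, ⟨e, ⟨t, ⟨e, e⟩⟩⟩⟩, ⟨⟨t, ⟨t, t⟩⟩, ⟨e, ⟨e, ⟨e, e⟩⟩⟩⟩⟩.
[vorn quill]: vorn is ⟨t, e⟩, quill is t; result e.
[[vorn quill] morra]: morra is ⟨e, ⟨e, ⟨e, ⟨t, ⟨e, e⟩⟩⟩⟩⟩, [vorn quill] is e; result ⟨e, ⟨e, ⟨t, ⟨e, e⟩⟩⟩⟩.
[[zeph crax] [[vorn quill] morra]]: [zeph crax] is ⟨⟨e, ⟨e, ⟨t, ⟨e, e⟩⟩⟩⟩, ⟨⟨t, ⟨t, t⟩⟩, ⟨e, ⟨e, ⟨e, e⟩⟩⟩⟩⟩, [[vorn quill] morra] is ⟨e, ⟨e, ⟨t, ⟨e, e⟩⟩⟩⟩; result ⟨⟨t, ⟨t, t⟩⟩, ⟨e, ⟨e, ⟨e, e⟩⟩⟩⟩.

⟨⟨t, ⟨t, t⟩⟩, ⟨e, ⟨e, ⟨e, e⟩⟩⟩⟩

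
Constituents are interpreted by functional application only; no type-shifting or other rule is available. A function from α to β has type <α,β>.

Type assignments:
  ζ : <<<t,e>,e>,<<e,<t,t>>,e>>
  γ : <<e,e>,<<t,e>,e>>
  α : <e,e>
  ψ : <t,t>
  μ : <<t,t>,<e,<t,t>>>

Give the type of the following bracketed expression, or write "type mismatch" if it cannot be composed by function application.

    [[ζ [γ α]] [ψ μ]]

e

[γ α]: γ is <<e,e>,<<t,e>,e>>, α is <e,e>; result <<t,e>,e>.
[ζ [γ α]]: ζ is <<<t,e>,e>,<<e,<t,t>>,e>>, [γ α] is <<t,e>,e>; result <<e,<t,t>>,e>.
[ψ μ]: μ is <<t,t>,<e,<t,t>>>, ψ is <t,t>; result <e,<t,t>>.
[[ζ [γ α]] [ψ μ]]: [ζ [γ α]] is <<e,<t,t>>,e>, [ψ μ] is <e,<t,t>>; result e.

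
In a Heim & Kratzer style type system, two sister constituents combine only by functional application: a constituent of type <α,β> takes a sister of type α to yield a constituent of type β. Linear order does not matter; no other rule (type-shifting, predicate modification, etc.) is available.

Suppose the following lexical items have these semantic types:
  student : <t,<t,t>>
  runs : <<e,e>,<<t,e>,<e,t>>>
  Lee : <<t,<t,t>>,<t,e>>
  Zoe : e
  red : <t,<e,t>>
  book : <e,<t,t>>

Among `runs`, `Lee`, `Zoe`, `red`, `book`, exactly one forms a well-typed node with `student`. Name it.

Lee

runs : <<e,e>,<<t,e>,<e,t>>> — neither side's domain matches the other.
Lee — combines: Lee : <<t,<t,t>>,<t,e>> takes student : <t,<t,t>> as argument, giving <t,e>.
Zoe : e — neither side's domain matches the other.
red : <t,<e,t>> — neither side's domain matches the other.
book : <e,<t,t>> — neither side's domain matches the other.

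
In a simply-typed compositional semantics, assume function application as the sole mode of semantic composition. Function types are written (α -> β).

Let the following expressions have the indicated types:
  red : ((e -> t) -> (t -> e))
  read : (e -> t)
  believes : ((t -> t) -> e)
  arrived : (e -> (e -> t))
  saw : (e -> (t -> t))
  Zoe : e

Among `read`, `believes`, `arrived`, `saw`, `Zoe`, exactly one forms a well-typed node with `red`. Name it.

read — combines: red : ((e -> t) -> (t -> e)) takes read : (e -> t) as argument, giving (t -> e).
believes : ((t -> t) -> e) — does not combine with red.
arrived : (e -> (e -> t)) — does not combine with red.
saw : (e -> (t -> t)) — does not combine with red.
Zoe : e — does not combine with red.

read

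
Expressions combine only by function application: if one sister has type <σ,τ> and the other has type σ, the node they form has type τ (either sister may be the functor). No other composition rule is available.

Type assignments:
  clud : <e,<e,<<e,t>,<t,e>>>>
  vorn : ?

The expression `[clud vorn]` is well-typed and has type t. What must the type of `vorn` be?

At [clud vorn] (required: t): clud is <e,<e,<<e,t>,<t,e>>>>, which is not a function with range t; hence vorn is the functor — type <<e,<e,<<e,t>,<t,e>>>>,t>.

<<e,<e,<<e,t>,<t,e>>>>,t>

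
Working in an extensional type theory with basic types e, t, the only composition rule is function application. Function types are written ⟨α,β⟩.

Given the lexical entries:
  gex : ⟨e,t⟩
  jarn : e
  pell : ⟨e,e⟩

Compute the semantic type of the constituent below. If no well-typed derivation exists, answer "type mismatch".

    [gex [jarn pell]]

At [jarn pell], pell : ⟨e,e⟩ takes jarn : e, giving e.
At [gex [jarn pell]], gex : ⟨e,t⟩ takes [jarn pell] : e, giving t.

t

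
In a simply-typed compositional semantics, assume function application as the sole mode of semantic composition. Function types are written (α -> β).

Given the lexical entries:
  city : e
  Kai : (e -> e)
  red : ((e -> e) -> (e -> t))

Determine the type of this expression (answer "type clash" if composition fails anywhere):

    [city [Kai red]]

At [Kai red], red : ((e -> e) -> (e -> t)) takes Kai : (e -> e), giving (e -> t).
At [city [Kai red]], [Kai red] : (e -> t) takes city : e, giving t.

t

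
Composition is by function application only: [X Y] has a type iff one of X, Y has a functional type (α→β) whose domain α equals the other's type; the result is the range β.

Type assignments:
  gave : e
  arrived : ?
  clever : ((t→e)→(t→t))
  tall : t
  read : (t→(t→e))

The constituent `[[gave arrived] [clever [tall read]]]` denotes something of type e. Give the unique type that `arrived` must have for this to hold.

[[gave arrived] [clever [tall read]]] is required to be e. [clever [tall read]] : (t→t) cannot yield e as functor, so [gave arrived] : ((t→t)→e).
[gave arrived] is required to be ((t→t)→e). gave : e cannot yield ((t→t)→e) as functor, so arrived : (e→((t→t)→e)).

(e→((t→t)→e))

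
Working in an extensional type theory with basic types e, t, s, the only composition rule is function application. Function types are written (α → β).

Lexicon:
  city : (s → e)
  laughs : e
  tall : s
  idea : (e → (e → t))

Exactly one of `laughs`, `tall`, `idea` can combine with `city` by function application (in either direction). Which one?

tall

laughs : e — does not combine with city.
tall — combines: city : (s → e) takes tall : s as argument, giving e.
idea : (e → (e → t)) — does not combine with city.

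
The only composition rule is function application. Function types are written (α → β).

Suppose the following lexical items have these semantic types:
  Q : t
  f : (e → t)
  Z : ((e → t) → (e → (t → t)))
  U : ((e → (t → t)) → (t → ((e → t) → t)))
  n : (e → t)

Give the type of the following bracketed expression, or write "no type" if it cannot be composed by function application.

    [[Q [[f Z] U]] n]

t

[f Z]: functor Z : ((e → t) → (e → (t → t))), argument f : (e → t); result (e → (t → t)).
[[f Z] U]: functor U : ((e → (t → t)) → (t → ((e → t) → t))), argument [f Z] : (e → (t → t)); result (t → ((e → t) → t)).
[Q [[f Z] U]]: functor [[f Z] U] : (t → ((e → t) → t)), argument Q : t; result ((e → t) → t).
[[Q [[f Z] U]] n]: functor [Q [[f Z] U]] : ((e → t) → t), argument n : (e → t); result t.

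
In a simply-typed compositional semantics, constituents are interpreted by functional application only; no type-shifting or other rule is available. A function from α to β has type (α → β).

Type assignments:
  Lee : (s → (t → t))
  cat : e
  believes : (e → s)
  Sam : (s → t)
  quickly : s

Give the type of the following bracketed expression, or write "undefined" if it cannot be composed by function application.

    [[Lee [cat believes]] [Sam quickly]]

t

[cat believes]: functor believes : (e → s), argument cat : e; result s.
[Lee [cat believes]]: functor Lee : (s → (t → t)), argument [cat believes] : s; result (t → t).
[Sam quickly]: functor Sam : (s → t), argument quickly : s; result t.
[[Lee [cat believes]] [Sam quickly]]: functor [Lee [cat believes]] : (t → t), argument [Sam quickly] : t; result t.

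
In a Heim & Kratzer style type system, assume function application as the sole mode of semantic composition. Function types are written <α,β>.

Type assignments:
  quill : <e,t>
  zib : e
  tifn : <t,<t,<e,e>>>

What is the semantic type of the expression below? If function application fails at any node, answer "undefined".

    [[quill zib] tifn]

<t,<e,e>>

[quill zib]: quill is <e,t>, zib is e; result t.
[[quill zib] tifn]: tifn is <t,<t,<e,e>>>, [quill zib] is t; result <t,<e,e>>.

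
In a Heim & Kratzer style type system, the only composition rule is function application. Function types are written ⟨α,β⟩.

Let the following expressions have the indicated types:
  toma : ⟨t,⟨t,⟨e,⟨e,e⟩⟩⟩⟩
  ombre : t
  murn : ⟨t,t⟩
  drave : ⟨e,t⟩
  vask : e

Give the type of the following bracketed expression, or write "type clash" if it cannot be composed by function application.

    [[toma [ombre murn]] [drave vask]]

⟨e,⟨e,e⟩⟩

At [ombre murn], murn : ⟨t,t⟩ takes ombre : t, giving t.
At [toma [ombre murn]], toma : ⟨t,⟨t,⟨e,⟨e,e⟩⟩⟩⟩ takes [ombre murn] : t, giving ⟨t,⟨e,⟨e,e⟩⟩⟩.
At [drave vask], drave : ⟨e,t⟩ takes vask : e, giving t.
At [[toma [ombre murn]] [drave vask]], [toma [ombre murn]] : ⟨t,⟨e,⟨e,e⟩⟩⟩ takes [drave vask] : t, giving ⟨e,⟨e,e⟩⟩.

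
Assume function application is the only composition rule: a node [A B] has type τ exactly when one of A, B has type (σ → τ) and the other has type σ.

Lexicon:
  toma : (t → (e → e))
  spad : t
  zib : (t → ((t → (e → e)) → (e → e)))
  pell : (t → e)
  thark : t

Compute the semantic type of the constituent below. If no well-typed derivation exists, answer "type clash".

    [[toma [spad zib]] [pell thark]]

e

[spad zib]: (t → ((t → (e → e)) → (e → e))) applied to t yields ((t → (e → e)) → (e → e)).
[toma [spad zib]]: ((t → (e → e)) → (e → e)) applied to (t → (e → e)) yields (e → e).
[pell thark]: (t → e) applied to t yields e.
[[toma [spad zib]] [pell thark]]: (e → e) applied to e yields e.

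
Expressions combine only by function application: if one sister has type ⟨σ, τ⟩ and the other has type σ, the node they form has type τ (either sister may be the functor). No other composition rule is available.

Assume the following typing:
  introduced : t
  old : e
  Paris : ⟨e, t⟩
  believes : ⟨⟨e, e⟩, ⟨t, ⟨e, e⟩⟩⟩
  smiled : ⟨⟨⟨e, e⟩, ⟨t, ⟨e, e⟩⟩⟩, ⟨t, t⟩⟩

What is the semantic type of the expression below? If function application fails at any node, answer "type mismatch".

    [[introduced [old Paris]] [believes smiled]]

[old Paris]: Paris is ⟨e, t⟩, old is e; result t.
At [introduced [old Paris]]: neither t nor t can take the other as argument; the node is ill-typed.

type mismatch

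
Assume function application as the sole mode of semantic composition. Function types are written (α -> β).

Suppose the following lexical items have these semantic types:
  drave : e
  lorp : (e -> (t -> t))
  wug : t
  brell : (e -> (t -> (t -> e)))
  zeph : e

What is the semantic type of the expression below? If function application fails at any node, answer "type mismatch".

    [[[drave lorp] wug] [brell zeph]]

[drave lorp]: lorp is (e -> (t -> t)), drave is e; result (t -> t).
[[drave lorp] wug]: [drave lorp] is (t -> t), wug is t; result t.
[brell zeph]: brell is (e -> (t -> (t -> e))), zeph is e; result (t -> (t -> e)).
[[[drave lorp] wug] [brell zeph]]: [brell zeph] is (t -> (t -> e)), [[drave lorp] wug] is t; result (t -> e).

(t -> e)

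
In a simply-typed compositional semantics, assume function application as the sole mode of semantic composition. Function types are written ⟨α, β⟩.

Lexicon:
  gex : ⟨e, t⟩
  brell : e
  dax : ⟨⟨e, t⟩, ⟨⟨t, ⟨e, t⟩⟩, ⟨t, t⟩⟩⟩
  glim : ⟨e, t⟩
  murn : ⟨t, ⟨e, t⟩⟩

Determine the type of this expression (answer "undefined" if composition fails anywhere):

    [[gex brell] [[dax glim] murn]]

[gex brell] — gex of type ⟨e, t⟩ combines with brell of type e: type t.
[dax glim] — dax of type ⟨⟨e, t⟩, ⟨⟨t, ⟨e, t⟩⟩, ⟨t, t⟩⟩⟩ combines with glim of type ⟨e, t⟩: type ⟨⟨t, ⟨e, t⟩⟩, ⟨t, t⟩⟩.
[[dax glim] murn] — [dax glim] of type ⟨⟨t, ⟨e, t⟩⟩, ⟨t, t⟩⟩ combines with murn of type ⟨t, ⟨e, t⟩⟩: type ⟨t, t⟩.
[[gex brell] [[dax glim] murn]] — [[dax glim] murn] of type ⟨t, t⟩ combines with [gex brell] of type t: type t.

t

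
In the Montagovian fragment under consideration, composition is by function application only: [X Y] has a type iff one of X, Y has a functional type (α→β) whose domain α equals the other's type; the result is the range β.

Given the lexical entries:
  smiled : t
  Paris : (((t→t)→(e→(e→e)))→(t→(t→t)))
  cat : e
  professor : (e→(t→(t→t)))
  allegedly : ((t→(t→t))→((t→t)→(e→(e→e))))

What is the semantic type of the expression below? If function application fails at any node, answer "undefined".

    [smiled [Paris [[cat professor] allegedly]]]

(t→t)

[cat professor]: (e→(t→(t→t))) applied to e yields (t→(t→t)).
[[cat professor] allegedly]: ((t→(t→t))→((t→t)→(e→(e→e)))) applied to (t→(t→t)) yields ((t→t)→(e→(e→e))).
[Paris [[cat professor] allegedly]]: (((t→t)→(e→(e→e)))→(t→(t→t))) applied to ((t→t)→(e→(e→e))) yields (t→(t→t)).
[smiled [Paris [[cat professor] allegedly]]]: (t→(t→t)) applied to t yields (t→t).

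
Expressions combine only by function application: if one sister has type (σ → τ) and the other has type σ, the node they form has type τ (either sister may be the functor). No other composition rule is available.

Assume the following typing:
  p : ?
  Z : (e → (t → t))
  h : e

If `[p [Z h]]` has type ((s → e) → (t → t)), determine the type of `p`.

[p [Z h]] must have type ((s → e) → (t → t)). The sister [Z h] has type (t → t); that is not a function onto ((s → e) → (t → t)), so p must be the functor, of type ((t → t) → ((s → e) → (t → t))).

((t → t) → ((s → e) → (t → t)))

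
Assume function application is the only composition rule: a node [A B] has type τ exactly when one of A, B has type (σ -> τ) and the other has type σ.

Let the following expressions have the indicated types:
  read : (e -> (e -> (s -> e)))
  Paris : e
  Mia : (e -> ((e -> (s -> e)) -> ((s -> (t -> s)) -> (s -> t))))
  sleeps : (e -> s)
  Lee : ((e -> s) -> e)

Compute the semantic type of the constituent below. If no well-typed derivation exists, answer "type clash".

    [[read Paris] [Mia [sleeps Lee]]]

((s -> (t -> s)) -> (s -> t))

[read Paris]: (e -> (e -> (s -> e))) applied to e yields (e -> (s -> e)).
[sleeps Lee]: ((e -> s) -> e) applied to (e -> s) yields e.
[Mia [sleeps Lee]]: (e -> ((e -> (s -> e)) -> ((s -> (t -> s)) -> (s -> t)))) applied to e yields ((e -> (s -> e)) -> ((s -> (t -> s)) -> (s -> t))).
[[read Paris] [Mia [sleeps Lee]]]: ((e -> (s -> e)) -> ((s -> (t -> s)) -> (s -> t))) applied to (e -> (s -> e)) yields ((s -> (t -> s)) -> (s -> t)).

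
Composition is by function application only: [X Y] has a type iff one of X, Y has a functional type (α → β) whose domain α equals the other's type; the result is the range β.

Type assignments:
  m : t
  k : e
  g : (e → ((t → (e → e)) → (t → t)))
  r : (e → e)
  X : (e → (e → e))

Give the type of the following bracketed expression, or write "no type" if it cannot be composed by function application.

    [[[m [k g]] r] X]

no type

[k g]: (e → ((t → (e → e)) → (t → t))) applied to e yields ((t → (e → e)) → (t → t)).
At [m [k g]]: neither t nor ((t → (e → e)) → (t → t)) can take the other as argument; the node is ill-typed.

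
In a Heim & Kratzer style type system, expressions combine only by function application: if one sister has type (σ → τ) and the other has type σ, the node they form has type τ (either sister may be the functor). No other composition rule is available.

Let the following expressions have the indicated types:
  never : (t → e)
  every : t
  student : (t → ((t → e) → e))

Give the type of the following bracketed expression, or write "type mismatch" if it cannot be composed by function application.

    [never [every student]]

e

[every student]: student is (t → ((t → e) → e)), every is t; result ((t → e) → e).
[never [every student]]: [every student] is ((t → e) → e), never is (t → e); result e.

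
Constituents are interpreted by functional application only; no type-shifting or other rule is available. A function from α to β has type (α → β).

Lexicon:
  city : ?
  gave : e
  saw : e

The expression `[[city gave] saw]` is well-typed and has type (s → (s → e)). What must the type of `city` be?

[[city gave] saw] is required to be (s → (s → e)). saw : e cannot yield (s → (s → e)) as functor, so [city gave] : (e → (s → (s → e))).
[city gave] is required to be (e → (s → (s → e))). gave : e cannot yield (e → (s → (s → e))) as functor, so city : (e → (e → (s → (s → e)))).

(e → (e → (s → (s → e))))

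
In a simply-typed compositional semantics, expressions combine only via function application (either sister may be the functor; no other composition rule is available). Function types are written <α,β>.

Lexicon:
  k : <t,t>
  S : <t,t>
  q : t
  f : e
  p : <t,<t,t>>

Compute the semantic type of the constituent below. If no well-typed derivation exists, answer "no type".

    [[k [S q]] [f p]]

no type

At [S q], S : <t,t> takes q : t, giving t.
At [k [S q]], k : <t,t> takes [S q] : t, giving t.
[f p]: e with <t,<t,t>> — neither is a function whose domain matches the other; composition fails here.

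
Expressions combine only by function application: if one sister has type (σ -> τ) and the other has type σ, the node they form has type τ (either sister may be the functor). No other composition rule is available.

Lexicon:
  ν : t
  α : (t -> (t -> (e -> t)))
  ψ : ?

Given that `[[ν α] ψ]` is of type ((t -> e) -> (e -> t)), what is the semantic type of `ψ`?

((t -> (e -> t)) -> ((t -> e) -> (e -> t)))

[[ν α] ψ] must have type ((t -> e) -> (e -> t)). The sister [ν α] has type (t -> (e -> t)); that is not a function onto ((t -> e) -> (e -> t)), so ψ must be the functor, of type ((t -> (e -> t)) -> ((t -> e) -> (e -> t))).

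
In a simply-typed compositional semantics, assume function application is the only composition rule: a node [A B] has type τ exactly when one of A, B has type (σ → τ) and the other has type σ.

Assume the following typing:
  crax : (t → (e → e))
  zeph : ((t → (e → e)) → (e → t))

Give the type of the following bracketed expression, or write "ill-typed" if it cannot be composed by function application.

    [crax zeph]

[crax zeph]: functor zeph : ((t → (e → e)) → (e → t)), argument crax : (t → (e → e)); result (e → t).

(e → t)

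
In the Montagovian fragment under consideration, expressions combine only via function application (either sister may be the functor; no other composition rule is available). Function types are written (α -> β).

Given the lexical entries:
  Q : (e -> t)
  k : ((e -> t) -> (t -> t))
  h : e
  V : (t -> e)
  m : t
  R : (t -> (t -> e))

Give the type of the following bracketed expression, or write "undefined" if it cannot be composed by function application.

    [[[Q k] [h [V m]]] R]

At [Q k], k : ((e -> t) -> (t -> t)) takes Q : (e -> t), giving (t -> t).
At [V m], V : (t -> e) takes m : t, giving e.
At [h [V m]]: neither e nor e can take the other as argument; the node is ill-typed.

undefined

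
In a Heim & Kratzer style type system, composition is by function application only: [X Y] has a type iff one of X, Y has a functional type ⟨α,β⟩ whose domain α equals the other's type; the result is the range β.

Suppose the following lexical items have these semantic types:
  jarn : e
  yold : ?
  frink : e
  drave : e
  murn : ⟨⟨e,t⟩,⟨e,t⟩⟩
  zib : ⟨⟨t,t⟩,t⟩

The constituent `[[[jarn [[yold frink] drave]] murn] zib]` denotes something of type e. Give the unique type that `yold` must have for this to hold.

[[[jarn [[yold frink] drave]] murn] zib] is required to be e. zib : ⟨⟨t,t⟩,t⟩ cannot yield e as functor, so [[jarn [[yold frink] drave]] murn] : ⟨⟨⟨t,t⟩,t⟩,e⟩.
[[jarn [[yold frink] drave]] murn] is required to be ⟨⟨⟨t,t⟩,t⟩,e⟩. murn : ⟨⟨e,t⟩,⟨e,t⟩⟩ cannot yield ⟨⟨⟨t,t⟩,t⟩,e⟩ as functor, so [jarn [[yold frink] drave]] : ⟨⟨⟨e,t⟩,⟨e,t⟩⟩,⟨⟨⟨t,t⟩,t⟩,e⟩⟩.
[jarn [[yold frink] drave]] is required to be ⟨⟨⟨e,t⟩,⟨e,t⟩⟩,⟨⟨⟨t,t⟩,t⟩,e⟩⟩. jarn : e cannot yield ⟨⟨⟨e,t⟩,⟨e,t⟩⟩,⟨⟨⟨t,t⟩,t⟩,e⟩⟩ as functor, so [[yold frink] drave] : ⟨e,⟨⟨⟨e,t⟩,⟨e,t⟩⟩,⟨⟨⟨t,t⟩,t⟩,e⟩⟩⟩.
[[yold frink] drave] is required to be ⟨e,⟨⟨⟨e,t⟩,⟨e,t⟩⟩,⟨⟨⟨t,t⟩,t⟩,e⟩⟩⟩. drave : e cannot yield ⟨e,⟨⟨⟨e,t⟩,⟨e,t⟩⟩,⟨⟨⟨t,t⟩,t⟩,e⟩⟩⟩ as functor, so [yold frink] : ⟨e,⟨e,⟨⟨⟨e,t⟩,⟨e,t⟩⟩,⟨⟨⟨t,t⟩,t⟩,e⟩⟩⟩⟩.
[yold frink] is required to be ⟨e,⟨e,⟨⟨⟨e,t⟩,⟨e,t⟩⟩,⟨⟨⟨t,t⟩,t⟩,e⟩⟩⟩⟩. frink : e cannot yield ⟨e,⟨e,⟨⟨⟨e,t⟩,⟨e,t⟩⟩,⟨⟨⟨t,t⟩,t⟩,e⟩⟩⟩⟩ as functor, so yold : ⟨e,⟨e,⟨e,⟨⟨⟨e,t⟩,⟨e,t⟩⟩,⟨⟨⟨t,t⟩,t⟩,e⟩⟩⟩⟩⟩.

⟨e,⟨e,⟨e,⟨⟨⟨e,t⟩,⟨e,t⟩⟩,⟨⟨⟨t,t⟩,t⟩,e⟩⟩⟩⟩⟩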